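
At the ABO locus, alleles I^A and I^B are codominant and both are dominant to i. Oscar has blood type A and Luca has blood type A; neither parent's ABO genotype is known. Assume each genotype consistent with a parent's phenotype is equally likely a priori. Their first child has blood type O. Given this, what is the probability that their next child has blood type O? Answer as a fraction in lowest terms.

1/4

Possible genotypes: Oscar ∈ {I^A I^A, I^A i}; Luca ∈ {I^A I^A, I^A i}.
Weight each parental genotype pair by prior × P(type-O child):
  I^A i × I^A i: posterior weight 1; P(next child type O) = 1/4.
Weighted sum = 1/4.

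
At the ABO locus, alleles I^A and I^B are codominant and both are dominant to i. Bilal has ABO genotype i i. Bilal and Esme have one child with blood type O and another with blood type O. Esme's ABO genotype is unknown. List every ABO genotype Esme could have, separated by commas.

For each candidate genotype of Esme, check whether crossing it with i i can produce every observed child phenotype.
  I^A I^A → possible child types {A} ✗
  I^A I^B → possible child types {A, B} ✗
  I^A i → possible child types {O, A} ✓
  I^B I^B → possible child types {B} ✗
  I^B i → possible child types {O, B} ✓
  i i → possible child types {O} ✓

I^A i, I^B i, i i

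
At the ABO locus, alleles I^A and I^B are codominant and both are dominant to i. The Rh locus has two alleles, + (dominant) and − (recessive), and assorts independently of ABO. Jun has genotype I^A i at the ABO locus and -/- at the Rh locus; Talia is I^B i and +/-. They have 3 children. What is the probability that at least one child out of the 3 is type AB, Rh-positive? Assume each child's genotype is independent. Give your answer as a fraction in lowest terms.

ABO cross I^A i × I^B i → 1/4 O, 1/4 A, 1/4 B, 1/4 AB.
Rh cross -/- × +/- → 1/2 Rh+, 1/2 Rh-; so P(type AB, Rh-positive) = 1/4 × 1/2 = 1/8 per child.
P(none) = (7/8)^3 = 343/512; P(at least one) = 1 − 343/512 = 169/512.

169/512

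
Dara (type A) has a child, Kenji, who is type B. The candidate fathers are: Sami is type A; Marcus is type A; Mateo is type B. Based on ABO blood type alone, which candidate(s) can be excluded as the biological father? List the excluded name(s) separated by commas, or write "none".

A candidate is excluded only if no genotype consistent with his phenotype could produce a type B child with a type A mother.
Sami (type A): no genotype consistent with that phenotype can produce a type-B child with a type-A mother.
Marcus (type A): no genotype consistent with that phenotype can produce a type-B child with a type-A mother.

Sami, Marcus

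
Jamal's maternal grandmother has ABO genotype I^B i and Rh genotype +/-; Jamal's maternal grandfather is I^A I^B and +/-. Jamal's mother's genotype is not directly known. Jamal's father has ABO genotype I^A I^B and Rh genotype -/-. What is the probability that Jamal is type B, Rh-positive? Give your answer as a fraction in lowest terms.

3/16

Jamal's mother's ABO genotype from I^B i × I^A I^B: 1/4 I^A I^B, 1/4 I^A i, 1/4 I^B I^B, 1/4 I^B i.
Crossing each possibility with the father I^A I^B and summing P(type B): 1/4·1/4 + 1/4·1/4 + 1/4·1/2 + 1/4·1/2 = 3/8.
Similarly for Rh via the mother's Rh distribution: P(Rh+) = 1/2.
Independent loci: 3/8 × 1/2 = 3/16.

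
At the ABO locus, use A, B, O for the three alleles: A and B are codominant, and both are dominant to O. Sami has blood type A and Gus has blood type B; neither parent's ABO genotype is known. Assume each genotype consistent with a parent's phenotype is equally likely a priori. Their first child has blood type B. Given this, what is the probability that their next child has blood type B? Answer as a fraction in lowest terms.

Possible genotypes: Sami ∈ {AA, AO}; Gus ∈ {BB, BO}.
Weight each parental genotype pair by prior × P(type-B child):
  AO × BB: posterior weight 2/3; P(next child type B) = 1/2.
  AO × BO: posterior weight 1/3; P(next child type B) = 1/4.
Weighted sum = 5/12.

5/12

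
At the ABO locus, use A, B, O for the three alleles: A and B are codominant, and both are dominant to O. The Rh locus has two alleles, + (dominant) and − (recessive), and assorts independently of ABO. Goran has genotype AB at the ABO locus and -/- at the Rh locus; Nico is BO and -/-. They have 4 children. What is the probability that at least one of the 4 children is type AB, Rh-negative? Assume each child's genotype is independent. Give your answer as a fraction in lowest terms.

175/256

ABO cross AB × BO → 1/4 A, 1/2 B, 1/4 AB.
Rh cross -/- × -/- → 1 Rh-; so P(type AB, Rh-negative) = 1/4 × 1 = 1/4 per child.
P(none) = (3/4)^4 = 81/256; P(at least one) = 1 − 81/256 = 175/256.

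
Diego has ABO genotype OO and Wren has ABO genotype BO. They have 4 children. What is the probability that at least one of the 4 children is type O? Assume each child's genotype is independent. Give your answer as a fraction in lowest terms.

ABO cross OO × BO → 1/2 O, 1/2 B.
So P(type O) = 1/2 per child.
P(none) = (1/2)^4 = 1/16; P(at least one) = 1 − 1/16 = 15/16.

15/16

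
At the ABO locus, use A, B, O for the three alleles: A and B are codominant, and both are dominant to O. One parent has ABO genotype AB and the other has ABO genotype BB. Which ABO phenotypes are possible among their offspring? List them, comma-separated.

B, AB

Gametes from AB × BB give offspring ABO genotypes AB, BB, i.e. phenotypes B, AB.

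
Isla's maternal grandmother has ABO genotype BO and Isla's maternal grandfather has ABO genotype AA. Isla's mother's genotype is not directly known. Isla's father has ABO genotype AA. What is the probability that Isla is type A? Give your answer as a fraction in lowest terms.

Isla's mother's ABO genotype from BO × AA: 1/2 AB, 1/2 AO.
Crossing each possibility with the father AA and summing P(type A): 1/2·1/2 + 1/2·1 = 3/4.

3/4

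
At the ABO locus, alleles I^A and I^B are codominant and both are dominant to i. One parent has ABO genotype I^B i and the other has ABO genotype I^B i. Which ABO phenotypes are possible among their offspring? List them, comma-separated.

Gametes from I^B i × I^B i give offspring ABO genotypes I^B I^B, I^B i, i i, i.e. phenotypes O, B.

O, B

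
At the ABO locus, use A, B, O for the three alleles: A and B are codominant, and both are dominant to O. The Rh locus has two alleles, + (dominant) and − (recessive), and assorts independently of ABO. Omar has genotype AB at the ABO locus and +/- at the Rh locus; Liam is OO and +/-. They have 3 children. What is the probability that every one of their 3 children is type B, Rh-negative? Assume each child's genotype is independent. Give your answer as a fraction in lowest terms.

ABO cross AB × OO → 1/2 A, 1/2 B.
Rh cross +/- × +/- → 3/4 Rh+, 1/4 Rh-; so P(type B, Rh-negative) = 1/2 × 1/4 = 1/8 per child.
All 3 independent: (1/8)^3 = 1/512.

1/512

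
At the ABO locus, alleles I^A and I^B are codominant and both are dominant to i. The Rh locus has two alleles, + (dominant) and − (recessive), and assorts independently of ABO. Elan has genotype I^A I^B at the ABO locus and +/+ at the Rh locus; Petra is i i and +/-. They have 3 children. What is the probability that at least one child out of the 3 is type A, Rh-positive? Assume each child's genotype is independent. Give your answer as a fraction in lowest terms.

7/8

ABO cross I^A I^B × i i → 1/2 A, 1/2 B.
Rh cross +/+ × +/- → 1 Rh+; so P(type A, Rh-positive) = 1/2 × 1 = 1/2 per child.
P(none) = (1/2)^3 = 1/8; P(at least one) = 1 − 1/8 = 7/8.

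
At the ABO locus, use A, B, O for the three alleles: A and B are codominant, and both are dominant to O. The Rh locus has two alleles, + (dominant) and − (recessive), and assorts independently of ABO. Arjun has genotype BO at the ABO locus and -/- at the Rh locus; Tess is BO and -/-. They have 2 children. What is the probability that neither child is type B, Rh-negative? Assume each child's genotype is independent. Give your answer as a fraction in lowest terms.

ABO cross BO × BO → 1/4 O, 3/4 B.
Rh cross -/- × -/- → 1 Rh-; so P(type B, Rh-negative) = 3/4 × 1 = 3/4 per child.
P(not type B, Rh-negative) = 1/4 for one child; (1/4)^2 = 1/16.

1/16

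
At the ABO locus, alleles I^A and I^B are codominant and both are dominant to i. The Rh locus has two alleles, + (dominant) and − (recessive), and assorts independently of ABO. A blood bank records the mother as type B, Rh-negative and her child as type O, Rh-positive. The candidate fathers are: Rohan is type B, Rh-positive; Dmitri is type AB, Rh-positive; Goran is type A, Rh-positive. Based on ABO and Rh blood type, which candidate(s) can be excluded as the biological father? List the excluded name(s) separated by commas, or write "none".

Dmitri

A candidate is excluded only if no genotype consistent with his phenotype could produce a type O, Rh-positive child with a type B, Rh-negative mother.
Dmitri (type AB, Rh+): no genotype consistent with that phenotype can produce a type-O Rh+ child with a type-B mother.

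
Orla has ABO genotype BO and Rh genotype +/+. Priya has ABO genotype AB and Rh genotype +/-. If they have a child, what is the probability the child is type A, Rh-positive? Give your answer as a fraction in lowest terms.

ABO cross BO × AB → offspring phenotypes: 1/4 A, 1/2 B, 1/4 AB.
Rh cross +/+ × +/- → 1 Rh+.
Independent loci: P(type A, Rh-positive) = 1/4 × 1 = 1/4.

1/4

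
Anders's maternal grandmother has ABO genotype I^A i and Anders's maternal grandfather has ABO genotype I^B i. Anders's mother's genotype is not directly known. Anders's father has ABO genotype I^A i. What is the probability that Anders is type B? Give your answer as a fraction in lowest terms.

Anders's mother's ABO genotype from I^A i × I^B i: 1/4 I^A I^B, 1/4 I^A i, 1/4 I^B i, 1/4 i i.
Crossing each possibility with the father I^A i and summing P(type B): 1/4·1/4 + 1/4·0 + 1/4·1/4 + 1/4·0 = 1/8.

1/8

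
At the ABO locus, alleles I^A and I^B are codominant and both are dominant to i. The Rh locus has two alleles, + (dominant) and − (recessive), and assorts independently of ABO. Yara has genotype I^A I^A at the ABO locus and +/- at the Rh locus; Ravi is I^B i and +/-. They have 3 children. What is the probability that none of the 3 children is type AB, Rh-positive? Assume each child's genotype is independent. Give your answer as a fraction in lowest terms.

ABO cross I^A I^A × I^B i → 1/2 A, 1/2 AB.
Rh cross +/- × +/- → 3/4 Rh+, 1/4 Rh-; so P(type AB, Rh-positive) = 1/2 × 3/4 = 3/8 per child.
P(not type AB, Rh-positive) = 5/8 for one child; (5/8)^3 = 125/512.

125/512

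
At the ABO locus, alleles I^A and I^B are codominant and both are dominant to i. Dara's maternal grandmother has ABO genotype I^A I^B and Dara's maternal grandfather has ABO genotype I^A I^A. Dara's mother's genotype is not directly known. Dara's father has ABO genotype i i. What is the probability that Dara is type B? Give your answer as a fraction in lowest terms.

1/4

Dara's mother's ABO genotype from I^A I^B × I^A I^A: 1/2 I^A I^A, 1/2 I^A I^B.
Crossing each possibility with the father i i and summing P(type B): 1/2·0 + 1/2·1/2 = 1/4.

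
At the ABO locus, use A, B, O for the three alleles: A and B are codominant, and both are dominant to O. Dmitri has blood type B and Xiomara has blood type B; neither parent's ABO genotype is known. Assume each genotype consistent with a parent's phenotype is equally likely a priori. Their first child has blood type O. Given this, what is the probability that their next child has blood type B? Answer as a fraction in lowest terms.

Possible genotypes: Dmitri ∈ {BB, BO}; Xiomara ∈ {BB, BO}.
Weight each parental genotype pair by prior × P(type-O child):
  BO × BO: posterior weight 1; P(next child type B) = 3/4.
Weighted sum = 3/4.

3/4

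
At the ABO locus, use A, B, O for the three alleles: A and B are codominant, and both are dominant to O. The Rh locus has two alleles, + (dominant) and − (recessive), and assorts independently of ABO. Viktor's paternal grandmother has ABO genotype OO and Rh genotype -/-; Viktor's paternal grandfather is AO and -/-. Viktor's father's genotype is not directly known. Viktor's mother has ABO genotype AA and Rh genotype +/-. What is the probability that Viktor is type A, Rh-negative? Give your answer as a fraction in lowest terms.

Viktor's father's ABO genotype from OO × AO: 1/2 AO, 1/2 OO.
Crossing each possibility with the mother AA and summing P(type A): 1/2·1 + 1/2·1 = 1.
Similarly for Rh via the father's Rh distribution: P(Rh-) = 1/2.
Independent loci: 1 × 1/2 = 1/2.

1/2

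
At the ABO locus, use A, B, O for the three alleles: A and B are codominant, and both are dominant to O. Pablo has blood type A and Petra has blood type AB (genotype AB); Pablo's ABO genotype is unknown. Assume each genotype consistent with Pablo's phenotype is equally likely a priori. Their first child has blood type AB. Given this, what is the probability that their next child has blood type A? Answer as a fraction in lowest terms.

1/2

Possible genotypes: Pablo ∈ {AA, AO}; Petra ∈ {AB}.
Weight each parental genotype pair by prior × P(type-AB child):
  AA × AB: posterior weight 2/3; P(next child type A) = 1/2.
  AO × AB: posterior weight 1/3; P(next child type A) = 1/2.
Weighted sum = 1/2.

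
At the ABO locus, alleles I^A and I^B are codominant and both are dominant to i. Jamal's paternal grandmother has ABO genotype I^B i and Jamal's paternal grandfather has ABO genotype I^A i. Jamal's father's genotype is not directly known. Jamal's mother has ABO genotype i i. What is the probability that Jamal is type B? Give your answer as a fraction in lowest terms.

Jamal's father's ABO genotype from I^B i × I^A i: 1/4 I^A I^B, 1/4 I^A i, 1/4 I^B i, 1/4 i i.
Crossing each possibility with the mother i i and summing P(type B): 1/4·1/2 + 1/4·0 + 1/4·1/2 + 1/4·0 = 1/4.

1/4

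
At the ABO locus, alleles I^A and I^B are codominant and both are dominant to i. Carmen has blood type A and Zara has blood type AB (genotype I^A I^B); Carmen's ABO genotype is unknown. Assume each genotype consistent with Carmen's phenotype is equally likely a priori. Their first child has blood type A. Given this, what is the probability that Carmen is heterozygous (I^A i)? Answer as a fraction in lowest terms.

1/2

Possible genotypes: Carmen ∈ {I^A I^A, I^A i}; Zara ∈ {I^A I^B}.
Weight each parental genotype pair by prior × P(type-A child):
  I^A I^A × I^A I^B: posterior weight 1/2.
  I^A i × I^A I^B: posterior weight 1/2.
Sum the posterior weight over pairs where Carmen is I^A i: 1/2.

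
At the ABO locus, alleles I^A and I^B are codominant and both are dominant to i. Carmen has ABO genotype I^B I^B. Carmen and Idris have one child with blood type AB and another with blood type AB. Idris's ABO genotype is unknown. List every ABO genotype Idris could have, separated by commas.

I^A I^A, I^A I^B, I^A i

For each candidate genotype of Idris, check whether crossing it with I^B I^B can produce every observed child phenotype.
  I^A I^A → possible child types {AB} ✓
  I^A I^B → possible child types {B, AB} ✓
  I^A i → possible child types {B, AB} ✓
  I^B I^B → possible child types {B} ✗
  I^B i → possible child types {B} ✗
  i i → possible child types {B} ✗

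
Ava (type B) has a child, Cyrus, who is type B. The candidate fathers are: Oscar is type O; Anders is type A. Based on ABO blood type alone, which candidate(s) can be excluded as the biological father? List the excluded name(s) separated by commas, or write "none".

A candidate is excluded only if no genotype consistent with his phenotype could produce a type B child with a type B mother.
Every candidate has at least one consistent genotype combination, so none can be excluded.

none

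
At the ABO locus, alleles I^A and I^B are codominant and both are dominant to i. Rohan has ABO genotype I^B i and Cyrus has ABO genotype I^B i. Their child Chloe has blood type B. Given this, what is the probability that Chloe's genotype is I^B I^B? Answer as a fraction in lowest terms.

Cross I^B i × I^B i → 1/4 I^B I^B, 1/2 I^B i, 1/4 i i.
Type-B genotypes among offspring: I^B I^B (1/4), I^B i (1/2); total 3/4.
P(I^B I^B | type B) = (1/4) / (3/4) = 1/3.

1/3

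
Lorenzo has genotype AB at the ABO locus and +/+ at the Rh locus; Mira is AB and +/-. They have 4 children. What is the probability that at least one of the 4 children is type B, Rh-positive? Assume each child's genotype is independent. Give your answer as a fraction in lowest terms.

ABO cross AB × AB → 1/4 A, 1/4 B, 1/2 AB.
Rh cross +/+ × +/- → 1 Rh+; so P(type B, Rh-positive) = 1/4 × 1 = 1/4 per child.
P(none) = (3/4)^4 = 81/256; P(at least one) = 1 − 81/256 = 175/256.

175/256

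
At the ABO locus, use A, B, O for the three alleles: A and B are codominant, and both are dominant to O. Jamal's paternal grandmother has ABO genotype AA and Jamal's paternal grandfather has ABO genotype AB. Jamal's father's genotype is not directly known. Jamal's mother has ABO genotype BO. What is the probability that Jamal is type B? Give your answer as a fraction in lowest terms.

Jamal's father's ABO genotype from AA × AB: 1/2 AA, 1/2 AB.
Crossing each possibility with the mother BO and summing P(type B): 1/2·0 + 1/2·1/2 = 1/4.

1/4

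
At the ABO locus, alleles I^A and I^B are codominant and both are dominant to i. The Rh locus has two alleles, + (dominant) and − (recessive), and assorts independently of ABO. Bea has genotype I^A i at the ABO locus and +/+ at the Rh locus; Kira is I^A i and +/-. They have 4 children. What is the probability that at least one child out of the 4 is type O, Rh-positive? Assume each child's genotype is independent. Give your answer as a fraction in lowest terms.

ABO cross I^A i × I^A i → 1/4 O, 3/4 A.
Rh cross +/+ × +/- → 1 Rh+; so P(type O, Rh-positive) = 1/4 × 1 = 1/4 per child.
P(none) = (3/4)^4 = 81/256; P(at least one) = 1 − 81/256 = 175/256.

175/256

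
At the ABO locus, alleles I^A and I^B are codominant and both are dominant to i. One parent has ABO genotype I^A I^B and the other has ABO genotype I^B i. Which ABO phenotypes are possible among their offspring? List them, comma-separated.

A, B, AB

Gametes from I^A I^B × I^B i give offspring ABO genotypes I^A I^B, I^A i, I^B I^B, I^B i, i.e. phenotypes A, B, AB.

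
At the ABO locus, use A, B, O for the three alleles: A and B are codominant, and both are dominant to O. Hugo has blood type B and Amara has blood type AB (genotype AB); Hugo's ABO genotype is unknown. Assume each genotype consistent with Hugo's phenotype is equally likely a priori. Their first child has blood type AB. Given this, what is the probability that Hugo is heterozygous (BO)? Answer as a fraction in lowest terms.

Possible genotypes: Hugo ∈ {BB, BO}; Amara ∈ {AB}.
Weight each parental genotype pair by prior × P(type-AB child):
  BB × AB: posterior weight 2/3.
  BO × AB: posterior weight 1/3.
Sum the posterior weight over pairs where Hugo is BO: 1/3.

1/3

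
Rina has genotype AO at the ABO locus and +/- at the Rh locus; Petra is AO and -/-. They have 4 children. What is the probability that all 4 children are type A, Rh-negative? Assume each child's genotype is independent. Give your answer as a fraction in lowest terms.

81/4096

ABO cross AO × AO → 1/4 O, 3/4 A.
Rh cross +/- × -/- → 1/2 Rh+, 1/2 Rh-; so P(type A, Rh-negative) = 3/4 × 1/2 = 3/8 per child.
All 4 independent: (3/8)^4 = 81/4096.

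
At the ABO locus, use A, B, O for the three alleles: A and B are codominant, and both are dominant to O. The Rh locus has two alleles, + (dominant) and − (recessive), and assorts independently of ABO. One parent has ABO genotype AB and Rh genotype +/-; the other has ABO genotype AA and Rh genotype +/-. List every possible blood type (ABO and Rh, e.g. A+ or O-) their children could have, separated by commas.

A+, A-, AB+, AB-

Gametes from AB × AA give offspring ABO genotypes AA, AB, i.e. phenotypes A, AB.
Rh cross +/- × +/- → phenotypes Rh+, Rh-.
Combining independently: A+, A-, AB+, AB-.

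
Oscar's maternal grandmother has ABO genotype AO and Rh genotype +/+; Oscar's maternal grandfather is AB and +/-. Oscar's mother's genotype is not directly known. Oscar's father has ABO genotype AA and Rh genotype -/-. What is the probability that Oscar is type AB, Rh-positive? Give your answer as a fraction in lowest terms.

3/16

Oscar's mother's ABO genotype from AO × AB: 1/4 AA, 1/4 AB, 1/4 AO, 1/4 BO.
Crossing each possibility with the father AA and summing P(type AB): 1/4·0 + 1/4·1/2 + 1/4·0 + 1/4·1/2 = 1/4.
Similarly for Rh via the mother's Rh distribution: P(Rh+) = 3/4.
Independent loci: 1/4 × 3/4 = 3/16.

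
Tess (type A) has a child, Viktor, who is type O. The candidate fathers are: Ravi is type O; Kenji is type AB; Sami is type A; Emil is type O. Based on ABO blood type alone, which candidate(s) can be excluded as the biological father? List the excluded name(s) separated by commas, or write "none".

A candidate is excluded only if no genotype consistent with his phenotype could produce a type O child with a type A mother.
Kenji (type AB): no genotype consistent with that phenotype can produce a type-O child with a type-A mother.

Kenji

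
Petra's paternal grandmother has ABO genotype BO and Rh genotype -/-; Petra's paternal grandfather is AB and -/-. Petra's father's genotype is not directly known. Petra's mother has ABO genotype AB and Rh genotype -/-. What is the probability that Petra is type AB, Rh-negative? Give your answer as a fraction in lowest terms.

Petra's father's ABO genotype from BO × AB: 1/4 AB, 1/4 AO, 1/4 BB, 1/4 BO.
Crossing each possibility with the mother AB and summing P(type AB): 1/4·1/2 + 1/4·1/4 + 1/4·1/2 + 1/4·1/4 = 3/8.
Similarly for Rh via the father's Rh distribution: P(Rh-) = 1.
Independent loci: 3/8 × 1 = 3/8.

3/8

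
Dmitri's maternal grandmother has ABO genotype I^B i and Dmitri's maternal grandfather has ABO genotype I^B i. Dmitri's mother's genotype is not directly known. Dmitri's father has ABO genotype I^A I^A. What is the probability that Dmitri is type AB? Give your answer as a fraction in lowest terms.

1/2

Dmitri's mother's ABO genotype from I^B i × I^B i: 1/4 I^B I^B, 1/2 I^B i, 1/4 i i.
Crossing each possibility with the father I^A I^A and summing P(type AB): 1/4·1 + 1/2·1/2 + 1/4·0 = 1/2.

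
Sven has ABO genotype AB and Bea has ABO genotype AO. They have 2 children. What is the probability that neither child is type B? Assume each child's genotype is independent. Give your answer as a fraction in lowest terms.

ABO cross AB × AO → 1/2 A, 1/4 B, 1/4 AB.
So P(type B) = 1/4 per child.
P(not type B) = 3/4 for one child; (3/4)^2 = 9/16.

9/16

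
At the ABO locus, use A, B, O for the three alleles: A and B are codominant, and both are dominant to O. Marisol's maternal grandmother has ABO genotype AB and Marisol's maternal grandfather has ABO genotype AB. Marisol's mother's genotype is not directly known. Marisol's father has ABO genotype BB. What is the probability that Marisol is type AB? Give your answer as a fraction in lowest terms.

1/2

Marisol's mother's ABO genotype from AB × AB: 1/4 AA, 1/2 AB, 1/4 BB.
Crossing each possibility with the father BB and summing P(type AB): 1/4·1 + 1/2·1/2 + 1/4·0 = 1/2.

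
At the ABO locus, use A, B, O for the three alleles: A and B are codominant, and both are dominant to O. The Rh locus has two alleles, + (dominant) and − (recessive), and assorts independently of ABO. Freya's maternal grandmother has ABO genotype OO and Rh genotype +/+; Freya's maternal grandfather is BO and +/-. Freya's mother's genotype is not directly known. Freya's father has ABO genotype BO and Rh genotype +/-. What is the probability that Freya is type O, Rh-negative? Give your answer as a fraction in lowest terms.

Freya's mother's ABO genotype from OO × BO: 1/2 BO, 1/2 OO.
Crossing each possibility with the father BO and summing P(type O): 1/2·1/4 + 1/2·1/2 = 3/8.
Similarly for Rh via the mother's Rh distribution: P(Rh-) = 1/8.
Independent loci: 3/8 × 1/8 = 3/64.

3/64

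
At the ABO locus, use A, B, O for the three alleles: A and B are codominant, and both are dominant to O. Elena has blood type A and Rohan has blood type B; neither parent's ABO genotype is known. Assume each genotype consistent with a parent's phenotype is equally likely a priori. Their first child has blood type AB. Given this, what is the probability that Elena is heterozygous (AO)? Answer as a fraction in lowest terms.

Possible genotypes: Elena ∈ {AA, AO}; Rohan ∈ {BB, BO}.
Weight each parental genotype pair by prior × P(type-AB child):
  AA × BB: posterior weight 4/9.
  AA × BO: posterior weight 2/9.
  AO × BB: posterior weight 2/9.
  AO × BO: posterior weight 1/9.
Sum the posterior weight over pairs where Elena is AO: 1/3.

1/3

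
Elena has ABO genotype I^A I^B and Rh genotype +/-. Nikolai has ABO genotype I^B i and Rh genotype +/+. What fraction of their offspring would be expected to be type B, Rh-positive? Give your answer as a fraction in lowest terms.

ABO cross I^A I^B × I^B i → offspring phenotypes: 1/4 A, 1/2 B, 1/4 AB.
Rh cross +/- × +/+ → 1 Rh+.
Independent loci: P(type B, Rh-positive) = 1/2 × 1 = 1/2.

1/2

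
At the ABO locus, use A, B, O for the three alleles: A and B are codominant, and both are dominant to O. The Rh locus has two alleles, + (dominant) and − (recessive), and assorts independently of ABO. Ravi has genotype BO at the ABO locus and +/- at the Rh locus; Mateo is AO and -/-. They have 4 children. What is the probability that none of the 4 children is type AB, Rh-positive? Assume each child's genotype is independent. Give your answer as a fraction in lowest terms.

2401/4096

ABO cross BO × AO → 1/4 O, 1/4 A, 1/4 B, 1/4 AB.
Rh cross +/- × -/- → 1/2 Rh+, 1/2 Rh-; so P(type AB, Rh-positive) = 1/4 × 1/2 = 1/8 per child.
P(not type AB, Rh-positive) = 7/8 for one child; (7/8)^4 = 2401/4096.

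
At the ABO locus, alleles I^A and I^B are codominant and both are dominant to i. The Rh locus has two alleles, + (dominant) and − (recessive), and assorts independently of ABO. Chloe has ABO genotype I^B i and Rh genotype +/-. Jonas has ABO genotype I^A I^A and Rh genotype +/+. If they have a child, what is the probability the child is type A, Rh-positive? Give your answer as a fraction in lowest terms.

1/2

ABO cross I^B i × I^A I^A → offspring phenotypes: 1/2 A, 1/2 AB.
Rh cross +/- × +/+ → 1 Rh+.
Independent loci: P(type A, Rh-positive) = 1/2 × 1 = 1/2.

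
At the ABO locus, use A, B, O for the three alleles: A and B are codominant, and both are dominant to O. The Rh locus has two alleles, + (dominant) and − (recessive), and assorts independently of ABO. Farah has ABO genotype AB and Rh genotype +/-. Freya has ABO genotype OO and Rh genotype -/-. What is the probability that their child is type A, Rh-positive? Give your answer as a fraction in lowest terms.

ABO cross AB × OO → offspring phenotypes: 1/2 A, 1/2 B.
Rh cross +/- × -/- → 1/2 Rh+, 1/2 Rh-.
Independent loci: P(type A, Rh-positive) = 1/2 × 1/2 = 1/4.

1/4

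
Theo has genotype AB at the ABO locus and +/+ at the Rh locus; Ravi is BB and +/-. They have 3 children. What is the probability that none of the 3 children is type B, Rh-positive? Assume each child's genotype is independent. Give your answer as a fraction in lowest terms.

1/8

ABO cross AB × BB → 1/2 B, 1/2 AB.
Rh cross +/+ × +/- → 1 Rh+; so P(type B, Rh-positive) = 1/2 × 1 = 1/2 per child.
P(not type B, Rh-positive) = 1/2 for one child; (1/2)^3 = 1/8.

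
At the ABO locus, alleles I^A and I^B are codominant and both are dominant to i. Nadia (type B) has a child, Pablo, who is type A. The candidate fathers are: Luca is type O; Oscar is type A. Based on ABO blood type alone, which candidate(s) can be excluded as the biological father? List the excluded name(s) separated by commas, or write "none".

Luca

A candidate is excluded only if no genotype consistent with his phenotype could produce a type A child with a type B mother.
Luca (type O): no genotype consistent with that phenotype can produce a type-A child with a type-B mother.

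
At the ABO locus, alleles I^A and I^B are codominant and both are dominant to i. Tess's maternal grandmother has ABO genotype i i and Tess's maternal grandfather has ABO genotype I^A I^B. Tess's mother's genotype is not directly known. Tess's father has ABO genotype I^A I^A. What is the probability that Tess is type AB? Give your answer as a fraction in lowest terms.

Tess's mother's ABO genotype from i i × I^A I^B: 1/2 I^A i, 1/2 I^B i.
Crossing each possibility with the father I^A I^A and summing P(type AB): 1/2·0 + 1/2·1/2 = 1/4.

1/4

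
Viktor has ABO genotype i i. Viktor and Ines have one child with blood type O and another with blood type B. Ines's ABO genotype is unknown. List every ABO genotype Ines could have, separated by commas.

For each candidate genotype of Ines, check whether crossing it with i i can produce every observed child phenotype.
  I^A I^A → possible child types {A} ✗
  I^A I^B → possible child types {A, B} ✗
  I^A i → possible child types {O, A} ✗
  I^B I^B → possible child types {B} ✗
  I^B i → possible child types {O, B} ✓
  i i → possible child types {O} ✗

I^B i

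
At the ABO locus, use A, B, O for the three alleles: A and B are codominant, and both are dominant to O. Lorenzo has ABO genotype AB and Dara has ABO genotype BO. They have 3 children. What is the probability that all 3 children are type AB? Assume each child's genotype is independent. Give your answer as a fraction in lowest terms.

ABO cross AB × BO → 1/4 A, 1/2 B, 1/4 AB.
So P(type AB) = 1/4 per child.
All 3 independent: (1/4)^3 = 1/64.

1/64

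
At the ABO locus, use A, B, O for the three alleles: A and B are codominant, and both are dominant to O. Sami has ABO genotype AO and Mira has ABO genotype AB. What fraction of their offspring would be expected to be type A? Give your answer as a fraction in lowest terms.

1/2

ABO cross AO × AB → offspring phenotypes: 1/2 A, 1/4 B, 1/4 AB.
So P(type A) = 1/2.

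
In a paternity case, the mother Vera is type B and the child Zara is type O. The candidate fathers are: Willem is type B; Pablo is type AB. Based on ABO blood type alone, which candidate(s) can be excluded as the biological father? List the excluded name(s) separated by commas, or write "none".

Pablo

A candidate is excluded only if no genotype consistent with his phenotype could produce a type O child with a type B mother.
Pablo (type AB): no genotype consistent with that phenotype can produce a type-O child with a type-B mother.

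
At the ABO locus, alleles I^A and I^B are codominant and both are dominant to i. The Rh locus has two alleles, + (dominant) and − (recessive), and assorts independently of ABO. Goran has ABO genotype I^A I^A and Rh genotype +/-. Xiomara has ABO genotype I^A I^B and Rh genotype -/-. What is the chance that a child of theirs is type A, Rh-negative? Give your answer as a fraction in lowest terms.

1/4

ABO cross I^A I^A × I^A I^B → offspring phenotypes: 1/2 A, 1/2 AB.
Rh cross +/- × -/- → 1/2 Rh+, 1/2 Rh-.
Independent loci: P(type A, Rh-negative) = 1/2 × 1/2 = 1/4.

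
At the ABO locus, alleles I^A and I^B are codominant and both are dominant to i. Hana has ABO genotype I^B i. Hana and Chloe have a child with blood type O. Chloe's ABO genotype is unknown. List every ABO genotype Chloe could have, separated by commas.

I^A i, I^B i, i i

For each candidate genotype of Chloe, check whether crossing it with I^B i can produce every observed child phenotype.
  I^A I^A → possible child types {A, AB} ✗
  I^A I^B → possible child types {A, B, AB} ✗
  I^A i → possible child types {O, A, B, AB} ✓
  I^B I^B → possible child types {B} ✗
  I^B i → possible child types {O, B} ✓
  i i → possible child types {O, B} ✓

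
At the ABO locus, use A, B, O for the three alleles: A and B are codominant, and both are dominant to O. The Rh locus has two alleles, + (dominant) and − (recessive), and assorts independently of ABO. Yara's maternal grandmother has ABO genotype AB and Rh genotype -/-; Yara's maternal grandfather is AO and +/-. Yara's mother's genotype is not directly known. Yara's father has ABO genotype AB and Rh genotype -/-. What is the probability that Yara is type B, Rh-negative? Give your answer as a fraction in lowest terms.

3/16

Yara's mother's ABO genotype from AB × AO: 1/4 AA, 1/4 AB, 1/4 AO, 1/4 BO.
Crossing each possibility with the father AB and summing P(type B): 1/4·0 + 1/4·1/4 + 1/4·1/4 + 1/4·1/2 = 1/4.
Similarly for Rh via the mother's Rh distribution: P(Rh-) = 3/4.
Independent loci: 1/4 × 3/4 = 3/16.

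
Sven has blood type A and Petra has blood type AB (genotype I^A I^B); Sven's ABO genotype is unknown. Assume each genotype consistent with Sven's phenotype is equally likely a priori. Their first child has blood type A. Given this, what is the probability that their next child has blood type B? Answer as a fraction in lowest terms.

Possible genotypes: Sven ∈ {I^A I^A, I^A i}; Petra ∈ {I^A I^B}.
Weight each parental genotype pair by prior × P(type-A child):
  I^A I^A × I^A I^B: posterior weight 1/2; P(next child type B) = 0.
  I^A i × I^A I^B: posterior weight 1/2; P(next child type B) = 1/4.
Weighted sum = 1/8.

1/8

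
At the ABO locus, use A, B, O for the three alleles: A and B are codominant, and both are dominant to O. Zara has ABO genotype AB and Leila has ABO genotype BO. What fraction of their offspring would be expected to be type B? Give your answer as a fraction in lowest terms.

1/2

ABO cross AB × BO → offspring phenotypes: 1/4 A, 1/2 B, 1/4 AB.
So P(type B) = 1/2.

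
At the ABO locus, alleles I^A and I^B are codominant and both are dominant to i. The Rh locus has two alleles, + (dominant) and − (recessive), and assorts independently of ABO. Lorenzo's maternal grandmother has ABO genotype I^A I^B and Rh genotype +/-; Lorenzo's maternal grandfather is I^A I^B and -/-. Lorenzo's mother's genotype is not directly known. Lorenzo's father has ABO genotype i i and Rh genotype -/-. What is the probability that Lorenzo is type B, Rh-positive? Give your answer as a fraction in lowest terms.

Lorenzo's mother's ABO genotype from I^A I^B × I^A I^B: 1/4 I^A I^A, 1/2 I^A I^B, 1/4 I^B I^B.
Crossing each possibility with the father i i and summing P(type B): 1/4·0 + 1/2·1/2 + 1/4·1 = 1/2.
Similarly for Rh via the mother's Rh distribution: P(Rh+) = 1/4.
Independent loci: 1/2 × 1/4 = 1/8.

1/8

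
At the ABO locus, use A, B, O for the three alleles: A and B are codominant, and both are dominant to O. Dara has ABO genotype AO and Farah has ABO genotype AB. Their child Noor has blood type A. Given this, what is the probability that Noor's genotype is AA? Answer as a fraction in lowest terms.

Cross AO × AB → 1/4 AA, 1/4 AB, 1/4 AO, 1/4 BO.
Type-A genotypes among offspring: AA (1/4), AO (1/4); total 1/2.
P(AA | type A) = (1/4) / (1/2) = 1/2.

1/2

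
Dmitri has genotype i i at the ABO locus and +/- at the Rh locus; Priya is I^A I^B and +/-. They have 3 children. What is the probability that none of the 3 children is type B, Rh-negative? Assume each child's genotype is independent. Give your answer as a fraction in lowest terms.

343/512

ABO cross i i × I^A I^B → 1/2 A, 1/2 B.
Rh cross +/- × +/- → 3/4 Rh+, 1/4 Rh-; so P(type B, Rh-negative) = 1/2 × 1/4 = 1/8 per child.
P(not type B, Rh-negative) = 7/8 for one child; (7/8)^3 = 343/512.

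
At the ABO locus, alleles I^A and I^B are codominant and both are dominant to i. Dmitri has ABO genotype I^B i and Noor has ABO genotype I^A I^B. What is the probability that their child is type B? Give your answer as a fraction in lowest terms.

ABO cross I^B i × I^A I^B → offspring phenotypes: 1/4 A, 1/2 B, 1/4 AB.
So P(type B) = 1/2.

1/2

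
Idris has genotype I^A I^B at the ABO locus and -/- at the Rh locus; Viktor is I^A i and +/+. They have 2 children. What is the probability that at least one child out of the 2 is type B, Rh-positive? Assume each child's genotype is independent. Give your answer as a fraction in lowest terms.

7/16

ABO cross I^A I^B × I^A i → 1/2 A, 1/4 B, 1/4 AB.
Rh cross -/- × +/+ → 1 Rh+; so P(type B, Rh-positive) = 1/4 × 1 = 1/4 per child.
P(none) = (3/4)^2 = 9/16; P(at least one) = 1 − 9/16 = 7/16.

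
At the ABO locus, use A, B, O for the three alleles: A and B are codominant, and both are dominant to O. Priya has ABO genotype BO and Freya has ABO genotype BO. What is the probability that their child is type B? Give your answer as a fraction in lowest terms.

ABO cross BO × BO → offspring phenotypes: 1/4 O, 3/4 B.
So P(type B) = 3/4.

3/4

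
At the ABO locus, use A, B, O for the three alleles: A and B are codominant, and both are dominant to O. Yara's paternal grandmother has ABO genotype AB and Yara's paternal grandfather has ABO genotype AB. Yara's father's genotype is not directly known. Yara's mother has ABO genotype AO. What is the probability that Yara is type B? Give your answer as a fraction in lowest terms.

Yara's father's ABO genotype from AB × AB: 1/4 AA, 1/2 AB, 1/4 BB.
Crossing each possibility with the mother AO and summing P(type B): 1/4·0 + 1/2·1/4 + 1/4·1/2 = 1/4.

1/4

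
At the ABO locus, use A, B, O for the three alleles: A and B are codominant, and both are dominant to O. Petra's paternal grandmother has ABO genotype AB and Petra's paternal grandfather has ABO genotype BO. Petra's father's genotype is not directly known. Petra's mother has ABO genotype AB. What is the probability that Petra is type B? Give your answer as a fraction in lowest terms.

Petra's father's ABO genotype from AB × BO: 1/4 AB, 1/4 AO, 1/4 BB, 1/4 BO.
Crossing each possibility with the mother AB and summing P(type B): 1/4·1/4 + 1/4·1/4 + 1/4·1/2 + 1/4·1/2 = 3/8.

3/8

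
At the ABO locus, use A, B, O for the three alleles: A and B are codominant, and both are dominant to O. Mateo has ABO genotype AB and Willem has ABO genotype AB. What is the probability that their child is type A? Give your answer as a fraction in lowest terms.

ABO cross AB × AB → offspring phenotypes: 1/4 A, 1/4 B, 1/2 AB.
So P(type A) = 1/4.

1/4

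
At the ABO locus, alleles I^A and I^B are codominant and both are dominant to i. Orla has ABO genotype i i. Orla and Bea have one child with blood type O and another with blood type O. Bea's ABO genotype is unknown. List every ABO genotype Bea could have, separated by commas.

I^A i, I^B i, i i

For each candidate genotype of Bea, check whether crossing it with i i can produce every observed child phenotype.
  I^A I^A → possible child types {A} ✗
  I^A I^B → possible child types {A, B} ✗
  I^A i → possible child types {O, A} ✓
  I^B I^B → possible child types {B} ✗
  I^B i → possible child types {O, B} ✓
  i i → possible child types {O} ✓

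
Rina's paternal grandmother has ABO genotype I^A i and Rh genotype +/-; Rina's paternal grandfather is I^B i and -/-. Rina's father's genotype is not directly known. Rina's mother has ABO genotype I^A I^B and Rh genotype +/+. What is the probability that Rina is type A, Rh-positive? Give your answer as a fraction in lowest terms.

Rina's father's ABO genotype from I^A i × I^B i: 1/4 I^A I^B, 1/4 I^A i, 1/4 I^B i, 1/4 i i.
Crossing each possibility with the mother I^A I^B and summing P(type A): 1/4·1/4 + 1/4·1/2 + 1/4·1/4 + 1/4·1/2 = 3/8.
Similarly for Rh via the father's Rh distribution: P(Rh+) = 1.
Independent loci: 3/8 × 1 = 3/8.

3/8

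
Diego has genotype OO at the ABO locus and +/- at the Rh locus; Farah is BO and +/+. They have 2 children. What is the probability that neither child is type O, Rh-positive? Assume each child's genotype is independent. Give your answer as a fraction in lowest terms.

ABO cross OO × BO → 1/2 O, 1/2 B.
Rh cross +/- × +/+ → 1 Rh+; so P(type O, Rh-positive) = 1/2 × 1 = 1/2 per child.
P(not type O, Rh-positive) = 1/2 for one child; (1/2)^2 = 1/4.

1/4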